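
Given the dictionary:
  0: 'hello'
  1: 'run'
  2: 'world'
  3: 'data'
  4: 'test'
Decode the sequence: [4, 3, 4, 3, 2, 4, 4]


Look up each index in the dictionary:
  4 -> 'test'
  3 -> 'data'
  4 -> 'test'
  3 -> 'data'
  2 -> 'world'
  4 -> 'test'
  4 -> 'test'

Decoded: "test data test data world test test"


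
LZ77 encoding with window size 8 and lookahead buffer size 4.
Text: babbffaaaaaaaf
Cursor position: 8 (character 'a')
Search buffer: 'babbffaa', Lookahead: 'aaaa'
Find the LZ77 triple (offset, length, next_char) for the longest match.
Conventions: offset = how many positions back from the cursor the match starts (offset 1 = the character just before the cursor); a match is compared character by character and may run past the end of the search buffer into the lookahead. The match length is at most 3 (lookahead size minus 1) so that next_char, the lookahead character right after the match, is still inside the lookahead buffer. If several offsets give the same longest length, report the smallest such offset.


Try each offset into the search buffer:
  offset=1 (pos 7, char 'a'): match length 3
  offset=2 (pos 6, char 'a'): match length 3
  offset=3 (pos 5, char 'f'): match length 0
  offset=4 (pos 4, char 'f'): match length 0
  offset=5 (pos 3, char 'b'): match length 0
  offset=6 (pos 2, char 'b'): match length 0
  offset=7 (pos 1, char 'a'): match length 1
  offset=8 (pos 0, char 'b'): match length 0
Longest match has length 3, found at offsets 1, 2; take the smallest, offset 1.
next_char = character at position 8 + 3 = 11 -> 'a'

Best match: offset=1, length=3 (matching 'aaa' starting at position 7)
LZ77 triple: (1, 3, 'a')


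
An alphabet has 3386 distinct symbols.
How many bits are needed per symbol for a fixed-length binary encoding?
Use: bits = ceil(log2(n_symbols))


log2(3386) = 11.7254
Bracket: 2^11 = 2048 < 3386 <= 2^12 = 4096
So ceil(log2(3386)) = 12

bits = ceil(log2(3386)) = ceil(11.7254) = 12 bits


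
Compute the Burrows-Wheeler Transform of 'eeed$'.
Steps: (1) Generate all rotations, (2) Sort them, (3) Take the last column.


Rotations (sorted):
  0: $eeed -> last char: d
  1: d$eee -> last char: e
  2: ed$ee -> last char: e
  3: eed$e -> last char: e
  4: eeed$ -> last char: $


BWT = deee$


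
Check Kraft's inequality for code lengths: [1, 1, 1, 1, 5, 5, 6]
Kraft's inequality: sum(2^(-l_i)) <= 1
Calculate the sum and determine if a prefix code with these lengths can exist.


Sum = 2^(-1) + 2^(-1) + 2^(-1) + 2^(-1) + 2^(-5) + 2^(-5) + 2^(-6)
    = 0.5 + 0.5 + 0.5 + 0.5 + 0.03125 + 0.03125 + 0.015625
    = 133/64 = 2.078125
Since 2.078125 > 1, Kraft's inequality is NOT satisfied.
A prefix code with these lengths CANNOT exist.

Kraft sum = 2.078125. Not satisfied.


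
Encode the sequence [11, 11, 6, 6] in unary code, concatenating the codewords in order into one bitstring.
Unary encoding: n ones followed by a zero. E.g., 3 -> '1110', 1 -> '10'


Encode each number as n ones followed by a terminating 0:
  11 -> 111111111110 (12 bits)
  11 -> 111111111110 (12 bits)
  6 -> 1111110 (7 bits)
  6 -> 1111110 (7 bits)
Total length = 12 + 12 + 7 + 7 = 38 bits.

Unary([11, 11, 6, 6]) = 11111111111011111111111011111101111110 (38 bits)


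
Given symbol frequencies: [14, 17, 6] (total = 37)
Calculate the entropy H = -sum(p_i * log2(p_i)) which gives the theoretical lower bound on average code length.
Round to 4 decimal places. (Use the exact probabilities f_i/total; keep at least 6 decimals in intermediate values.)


Per-symbol terms -p_i * log2(p_i) with p_i = f_i/37:
  p = 14/37 = 0.378378: log2(p) = -1.402098, -p*log2(p) = 0.530524
  p = 17/37 = 0.459459: log2(p) = -1.121991, -p*log2(p) = 0.515509
  p = 6/37 = 0.162162: log2(p) = -2.624491, -p*log2(p) = 0.425593
H = 0.530524 + 0.515509 + 0.425593 = 1.471626

H = 1.4716 bits/symbol


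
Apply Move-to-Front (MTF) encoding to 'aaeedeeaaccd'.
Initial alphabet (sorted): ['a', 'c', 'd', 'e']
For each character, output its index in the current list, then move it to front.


MTF encoding:
'a': index 0 in ['a', 'c', 'd', 'e'] -> ['a', 'c', 'd', 'e']
'a': index 0 in ['a', 'c', 'd', 'e'] -> ['a', 'c', 'd', 'e']
'e': index 3 in ['a', 'c', 'd', 'e'] -> ['e', 'a', 'c', 'd']
'e': index 0 in ['e', 'a', 'c', 'd'] -> ['e', 'a', 'c', 'd']
'd': index 3 in ['e', 'a', 'c', 'd'] -> ['d', 'e', 'a', 'c']
'e': index 1 in ['d', 'e', 'a', 'c'] -> ['e', 'd', 'a', 'c']
'e': index 0 in ['e', 'd', 'a', 'c'] -> ['e', 'd', 'a', 'c']
'a': index 2 in ['e', 'd', 'a', 'c'] -> ['a', 'e', 'd', 'c']
'a': index 0 in ['a', 'e', 'd', 'c'] -> ['a', 'e', 'd', 'c']
'c': index 3 in ['a', 'e', 'd', 'c'] -> ['c', 'a', 'e', 'd']
'c': index 0 in ['c', 'a', 'e', 'd'] -> ['c', 'a', 'e', 'd']
'd': index 3 in ['c', 'a', 'e', 'd'] -> ['d', 'c', 'a', 'e']


Output: [0, 0, 3, 0, 3, 1, 0, 2, 0, 3, 0, 3]


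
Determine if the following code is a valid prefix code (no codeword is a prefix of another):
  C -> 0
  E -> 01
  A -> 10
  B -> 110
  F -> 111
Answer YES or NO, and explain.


Checking each pair (does one codeword prefix another?):
  C='0' vs E='01': prefix -- VIOLATION

NO -- this is NOT a valid prefix code. C (0) is a prefix of E (01).


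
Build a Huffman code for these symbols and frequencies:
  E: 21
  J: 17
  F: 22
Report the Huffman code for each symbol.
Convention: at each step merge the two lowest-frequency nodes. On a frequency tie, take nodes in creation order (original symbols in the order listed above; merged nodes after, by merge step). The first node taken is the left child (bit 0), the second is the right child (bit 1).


Huffman tree construction:
Step 1: Merge J(17) + E(21) = 38
Step 2: Merge F(22) + (J+E)(38) = 60
Read each symbol's code off the tree from the root (left child = 0, right child = 1).

Codes:
  E: 11 (length 2)
  J: 10 (length 2)
  F: 0 (length 1)
Average code length: 98/60 = 1.6333 bits/symbol


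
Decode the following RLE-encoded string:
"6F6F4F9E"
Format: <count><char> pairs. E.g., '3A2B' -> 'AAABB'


Expanding each <count><char> pair:
  6F -> 'FFFFFF'
  6F -> 'FFFFFF'
  4F -> 'FFFF'
  9E -> 'EEEEEEEEE'

Decoded = FFFFFFFFFFFFFFFFEEEEEEEEE


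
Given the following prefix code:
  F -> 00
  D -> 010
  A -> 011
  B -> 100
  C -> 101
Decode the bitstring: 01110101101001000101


Decoding step by step:
Bits 011 -> A
Bits 101 -> C
Bits 011 -> A
Bits 010 -> D
Bits 010 -> D
Bits 00 -> F
Bits 101 -> C


Decoded message: ACADDFC


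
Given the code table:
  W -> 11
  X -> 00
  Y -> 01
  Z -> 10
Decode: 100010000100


Decoding:
10 -> Z
00 -> X
10 -> Z
00 -> X
01 -> Y
00 -> X


Result: ZXZXYX


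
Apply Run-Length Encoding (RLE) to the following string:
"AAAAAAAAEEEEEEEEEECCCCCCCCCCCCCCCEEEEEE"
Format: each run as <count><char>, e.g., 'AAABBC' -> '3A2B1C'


Scanning runs left to right:
  i=0: run of 'A' x 8 -> '8A'
  i=8: run of 'E' x 10 -> '10E'
  i=18: run of 'C' x 15 -> '15C'
  i=33: run of 'E' x 6 -> '6E'

RLE = 8A10E15C6E


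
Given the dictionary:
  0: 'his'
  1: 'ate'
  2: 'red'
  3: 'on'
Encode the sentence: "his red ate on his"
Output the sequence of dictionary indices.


Look up each word in the dictionary:
  'his' -> 0
  'red' -> 2
  'ate' -> 1
  'on' -> 3
  'his' -> 0

Encoded: [0, 2, 1, 3, 0]


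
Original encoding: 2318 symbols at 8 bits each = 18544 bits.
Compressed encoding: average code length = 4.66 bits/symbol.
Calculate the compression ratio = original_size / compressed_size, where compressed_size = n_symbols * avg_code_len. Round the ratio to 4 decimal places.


original_size = n_symbols * orig_bits = 2318 * 8 = 18544 bits
compressed_size = n_symbols * avg_code_len = 2318 * 4.66 = 10801.88 bits
ratio = original_size / compressed_size = 18544 / 10801.88 = 1.7167

Compression ratio = 1.7167


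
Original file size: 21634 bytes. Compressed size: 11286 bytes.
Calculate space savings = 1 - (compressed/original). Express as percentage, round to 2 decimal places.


ratio = compressed/original = 11286/21634 = 0.521679
savings = 1 - ratio = 1 - 0.521679 = 0.478321
as a percentage: 0.478321 * 100 = 47.83%

Space savings = 1 - 11286/21634 = 47.83%


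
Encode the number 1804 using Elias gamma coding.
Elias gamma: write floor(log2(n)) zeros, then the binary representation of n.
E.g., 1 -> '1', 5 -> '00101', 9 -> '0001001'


num_bits = floor(log2(1804)) + 1 = 11
leading_zeros = num_bits - 1 = 10
binary(1804) = 11100001100

Elias gamma(1804) = '0000000000' + '11100001100' = 000000000011100001100 (21 bits)


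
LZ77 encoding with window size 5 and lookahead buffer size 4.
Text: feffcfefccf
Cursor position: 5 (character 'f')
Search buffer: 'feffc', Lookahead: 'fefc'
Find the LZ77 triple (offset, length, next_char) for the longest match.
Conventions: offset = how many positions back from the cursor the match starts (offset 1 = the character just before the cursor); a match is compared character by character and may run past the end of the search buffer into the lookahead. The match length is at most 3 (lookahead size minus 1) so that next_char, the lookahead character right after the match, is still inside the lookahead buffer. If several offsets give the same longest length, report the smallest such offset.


Try each offset into the search buffer:
  offset=1 (pos 4, char 'c'): match length 0
  offset=2 (pos 3, char 'f'): match length 1
  offset=3 (pos 2, char 'f'): match length 1
  offset=4 (pos 1, char 'e'): match length 0
  offset=5 (pos 0, char 'f'): match length 3
Longest match has length 3 at offset 5.
next_char = character at position 5 + 3 = 8 -> 'c'

Best match: offset=5, length=3 (matching 'fef' starting at position 0)
LZ77 triple: (5, 3, 'c')


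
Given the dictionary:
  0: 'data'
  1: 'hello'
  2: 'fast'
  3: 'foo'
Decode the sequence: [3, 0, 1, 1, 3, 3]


Look up each index in the dictionary:
  3 -> 'foo'
  0 -> 'data'
  1 -> 'hello'
  1 -> 'hello'
  3 -> 'foo'
  3 -> 'foo'

Decoded: "foo data hello hello foo foo"


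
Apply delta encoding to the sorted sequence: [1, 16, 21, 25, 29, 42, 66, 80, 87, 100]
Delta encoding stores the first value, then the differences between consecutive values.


First value: 1
Deltas:
  16 - 1 = 15
  21 - 16 = 5
  25 - 21 = 4
  29 - 25 = 4
  42 - 29 = 13
  66 - 42 = 24
  80 - 66 = 14
  87 - 80 = 7
  100 - 87 = 13


Delta encoded: [1, 15, 5, 4, 4, 13, 24, 14, 7, 13]


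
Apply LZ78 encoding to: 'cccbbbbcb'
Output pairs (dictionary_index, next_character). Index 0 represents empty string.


LZ78 encoding steps:
Dictionary: {0: ''}
Step 1: w='' (idx 0), next='c' -> output (0, 'c'), add 'c' as idx 1
Step 2: w='c' (idx 1), next='c' -> output (1, 'c'), add 'cc' as idx 2
Step 3: w='' (idx 0), next='b' -> output (0, 'b'), add 'b' as idx 3
Step 4: w='b' (idx 3), next='b' -> output (3, 'b'), add 'bb' as idx 4
Step 5: w='b' (idx 3), next='c' -> output (3, 'c'), add 'bc' as idx 5
Step 6: w='b' (idx 3), end of input -> output (3, '')


Encoded: [(0, 'c'), (1, 'c'), (0, 'b'), (3, 'b'), (3, 'c'), (3, '')]


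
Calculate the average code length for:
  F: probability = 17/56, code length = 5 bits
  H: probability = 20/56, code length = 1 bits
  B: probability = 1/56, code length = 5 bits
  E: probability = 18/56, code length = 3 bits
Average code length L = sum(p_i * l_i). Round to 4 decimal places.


Weighted contributions p_i * l_i:
  F: (17/56) * 5 = 85/56
  H: (20/56) * 1 = 20/56
  B: (1/56) * 5 = 5/56
  E: (18/56) * 3 = 54/56
Sum = (85 + 20 + 5 + 54)/56 = 164/56

L = 164/56 = 2.9286 bits/symbol


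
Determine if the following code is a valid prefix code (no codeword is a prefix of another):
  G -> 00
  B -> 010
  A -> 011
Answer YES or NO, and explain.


Checking each pair (does one codeword prefix another?):
  G='00' vs B='010': no prefix
  G='00' vs A='011': no prefix
  B='010' vs G='00': no prefix
  B='010' vs A='011': no prefix
  A='011' vs G='00': no prefix
  A='011' vs B='010': no prefix
No violation found over all pairs.

YES -- this is a valid prefix code. No codeword is a prefix of any other codeword.


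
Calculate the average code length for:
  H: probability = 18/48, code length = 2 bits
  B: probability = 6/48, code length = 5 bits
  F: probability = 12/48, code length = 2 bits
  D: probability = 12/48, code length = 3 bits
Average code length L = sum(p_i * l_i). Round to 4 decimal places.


Weighted contributions p_i * l_i:
  H: (18/48) * 2 = 36/48
  B: (6/48) * 5 = 30/48
  F: (12/48) * 2 = 24/48
  D: (12/48) * 3 = 36/48
Sum = (36 + 30 + 24 + 36)/48 = 126/48

L = 126/48 = 2.6250 bits/symbol


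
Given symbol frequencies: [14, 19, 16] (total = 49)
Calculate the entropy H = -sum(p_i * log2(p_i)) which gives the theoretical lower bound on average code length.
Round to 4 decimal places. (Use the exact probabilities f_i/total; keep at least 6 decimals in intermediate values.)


Per-symbol terms -p_i * log2(p_i) with p_i = f_i/49:
  p = 14/49 = 0.285714: log2(p) = -1.807355, -p*log2(p) = 0.516387
  p = 19/49 = 0.387755: log2(p) = -1.366782, -p*log2(p) = 0.529977
  p = 16/49 = 0.326531: log2(p) = -1.614710, -p*log2(p) = 0.527252
H = 0.516387 + 0.529977 + 0.527252 = 1.573616

H = 1.5736 bits/symbol


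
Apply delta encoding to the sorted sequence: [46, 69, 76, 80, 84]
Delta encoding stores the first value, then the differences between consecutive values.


First value: 46
Deltas:
  69 - 46 = 23
  76 - 69 = 7
  80 - 76 = 4
  84 - 80 = 4


Delta encoded: [46, 23, 7, 4, 4]


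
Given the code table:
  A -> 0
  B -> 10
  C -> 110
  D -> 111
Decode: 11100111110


Decoding:
111 -> D
0 -> A
0 -> A
111 -> D
110 -> C


Result: DAADC


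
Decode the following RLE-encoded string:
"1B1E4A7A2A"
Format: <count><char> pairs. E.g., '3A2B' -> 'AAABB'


Expanding each <count><char> pair:
  1B -> 'B'
  1E -> 'E'
  4A -> 'AAAA'
  7A -> 'AAAAAAA'
  2A -> 'AA'

Decoded = BEAAAAAAAAAAAAA


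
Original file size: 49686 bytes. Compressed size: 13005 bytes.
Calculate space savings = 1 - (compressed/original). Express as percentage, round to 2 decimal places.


ratio = compressed/original = 13005/49686 = 0.261744
savings = 1 - ratio = 1 - 0.261744 = 0.738256
as a percentage: 0.738256 * 100 = 73.83%

Space savings = 1 - 13005/49686 = 73.83%


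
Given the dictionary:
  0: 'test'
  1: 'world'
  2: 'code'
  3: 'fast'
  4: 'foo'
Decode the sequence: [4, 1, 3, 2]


Look up each index in the dictionary:
  4 -> 'foo'
  1 -> 'world'
  3 -> 'fast'
  2 -> 'code'

Decoded: "foo world fast code"


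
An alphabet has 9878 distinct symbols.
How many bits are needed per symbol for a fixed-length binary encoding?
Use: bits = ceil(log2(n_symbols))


log2(9878) = 13.27
Bracket: 2^13 = 8192 < 9878 <= 2^14 = 16384
So ceil(log2(9878)) = 14

bits = ceil(log2(9878)) = ceil(13.27) = 14 bits


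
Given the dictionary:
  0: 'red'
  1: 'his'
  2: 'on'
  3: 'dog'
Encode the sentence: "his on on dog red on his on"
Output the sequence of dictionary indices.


Look up each word in the dictionary:
  'his' -> 1
  'on' -> 2
  'on' -> 2
  'dog' -> 3
  'red' -> 0
  'on' -> 2
  'his' -> 1
  'on' -> 2

Encoded: [1, 2, 2, 3, 0, 2, 1, 2]


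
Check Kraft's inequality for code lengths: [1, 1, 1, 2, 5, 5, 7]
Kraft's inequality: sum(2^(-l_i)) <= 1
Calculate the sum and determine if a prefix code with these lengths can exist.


Sum = 2^(-1) + 2^(-1) + 2^(-1) + 2^(-2) + 2^(-5) + 2^(-5) + 2^(-7)
    = 0.5 + 0.5 + 0.5 + 0.25 + 0.03125 + 0.03125 + 0.0078125
    = 233/128 = 1.8203125
Since 1.8203125 > 1, Kraft's inequality is NOT satisfied.
A prefix code with these lengths CANNOT exist.

Kraft sum = 1.8203125. Not satisfied.


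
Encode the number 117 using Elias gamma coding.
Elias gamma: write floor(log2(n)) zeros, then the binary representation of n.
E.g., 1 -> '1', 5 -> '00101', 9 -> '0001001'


num_bits = floor(log2(117)) + 1 = 7
leading_zeros = num_bits - 1 = 6
binary(117) = 1110101

Elias gamma(117) = '000000' + '1110101' = 0000001110101 (13 bits)


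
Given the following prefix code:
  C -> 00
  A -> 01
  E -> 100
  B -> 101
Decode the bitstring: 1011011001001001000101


Decoding step by step:
Bits 101 -> B
Bits 101 -> B
Bits 100 -> E
Bits 100 -> E
Bits 100 -> E
Bits 100 -> E
Bits 01 -> A
Bits 01 -> A


Decoded message: BBEEEEAA


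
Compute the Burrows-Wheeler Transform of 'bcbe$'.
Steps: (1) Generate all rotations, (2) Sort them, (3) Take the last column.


Rotations (sorted):
  0: $bcbe -> last char: e
  1: bcbe$ -> last char: $
  2: be$bc -> last char: c
  3: cbe$b -> last char: b
  4: e$bcb -> last char: b


BWT = e$cbb


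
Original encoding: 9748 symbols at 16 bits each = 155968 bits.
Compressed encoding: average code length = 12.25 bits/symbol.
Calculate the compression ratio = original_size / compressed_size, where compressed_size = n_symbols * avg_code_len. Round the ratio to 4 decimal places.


original_size = n_symbols * orig_bits = 9748 * 16 = 155968 bits
compressed_size = n_symbols * avg_code_len = 9748 * 12.25 = 119413.0 bits
ratio = original_size / compressed_size = 155968 / 119413.0 = 1.3061

Compression ratio = 1.3061


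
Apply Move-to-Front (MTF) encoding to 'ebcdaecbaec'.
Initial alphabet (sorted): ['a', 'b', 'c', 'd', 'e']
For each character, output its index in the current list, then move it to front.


MTF encoding:
'e': index 4 in ['a', 'b', 'c', 'd', 'e'] -> ['e', 'a', 'b', 'c', 'd']
'b': index 2 in ['e', 'a', 'b', 'c', 'd'] -> ['b', 'e', 'a', 'c', 'd']
'c': index 3 in ['b', 'e', 'a', 'c', 'd'] -> ['c', 'b', 'e', 'a', 'd']
'd': index 4 in ['c', 'b', 'e', 'a', 'd'] -> ['d', 'c', 'b', 'e', 'a']
'a': index 4 in ['d', 'c', 'b', 'e', 'a'] -> ['a', 'd', 'c', 'b', 'e']
'e': index 4 in ['a', 'd', 'c', 'b', 'e'] -> ['e', 'a', 'd', 'c', 'b']
'c': index 3 in ['e', 'a', 'd', 'c', 'b'] -> ['c', 'e', 'a', 'd', 'b']
'b': index 4 in ['c', 'e', 'a', 'd', 'b'] -> ['b', 'c', 'e', 'a', 'd']
'a': index 3 in ['b', 'c', 'e', 'a', 'd'] -> ['a', 'b', 'c', 'e', 'd']
'e': index 3 in ['a', 'b', 'c', 'e', 'd'] -> ['e', 'a', 'b', 'c', 'd']
'c': index 3 in ['e', 'a', 'b', 'c', 'd'] -> ['c', 'e', 'a', 'b', 'd']


Output: [4, 2, 3, 4, 4, 4, 3, 4, 3, 3, 3]


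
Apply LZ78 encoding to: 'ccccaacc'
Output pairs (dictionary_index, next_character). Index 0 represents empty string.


LZ78 encoding steps:
Dictionary: {0: ''}
Step 1: w='' (idx 0), next='c' -> output (0, 'c'), add 'c' as idx 1
Step 2: w='c' (idx 1), next='c' -> output (1, 'c'), add 'cc' as idx 2
Step 3: w='c' (idx 1), next='a' -> output (1, 'a'), add 'ca' as idx 3
Step 4: w='' (idx 0), next='a' -> output (0, 'a'), add 'a' as idx 4
Step 5: w='cc' (idx 2), end of input -> output (2, '')


Encoded: [(0, 'c'), (1, 'c'), (1, 'a'), (0, 'a'), (2, '')]


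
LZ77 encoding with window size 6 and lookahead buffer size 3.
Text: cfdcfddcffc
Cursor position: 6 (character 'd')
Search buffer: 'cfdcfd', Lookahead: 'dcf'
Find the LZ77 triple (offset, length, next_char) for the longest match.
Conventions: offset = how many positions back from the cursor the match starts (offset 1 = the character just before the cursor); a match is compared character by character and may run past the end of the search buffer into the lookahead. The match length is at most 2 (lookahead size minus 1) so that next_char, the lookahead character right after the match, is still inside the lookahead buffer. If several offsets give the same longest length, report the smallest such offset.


Try each offset into the search buffer:
  offset=1 (pos 5, char 'd'): match length 1
  offset=2 (pos 4, char 'f'): match length 0
  offset=3 (pos 3, char 'c'): match length 0
  offset=4 (pos 2, char 'd'): match length 2
  offset=5 (pos 1, char 'f'): match length 0
  offset=6 (pos 0, char 'c'): match length 0
Longest match has length 2 at offset 4.
next_char = character at position 6 + 2 = 8 -> 'f'

Best match: offset=4, length=2 (matching 'dc' starting at position 2)
LZ77 triple: (4, 2, 'f')


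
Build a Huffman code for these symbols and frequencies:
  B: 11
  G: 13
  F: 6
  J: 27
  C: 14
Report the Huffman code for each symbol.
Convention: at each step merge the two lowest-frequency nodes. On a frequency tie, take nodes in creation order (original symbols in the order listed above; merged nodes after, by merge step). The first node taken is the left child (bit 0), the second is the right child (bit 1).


Huffman tree construction:
Step 1: Merge F(6) + B(11) = 17
Step 2: Merge G(13) + C(14) = 27
Step 3: Merge (F+B)(17) + J(27) = 44
Step 4: Merge (G+C)(27) + ((F+B)+J)(44) = 71
Read each symbol's code off the tree from the root (left child = 0, right child = 1).

Codes:
  B: 101 (length 3)
  G: 00 (length 2)
  F: 100 (length 3)
  J: 11 (length 2)
  C: 01 (length 2)
Average code length: 159/71 = 2.2394 bits/symbol


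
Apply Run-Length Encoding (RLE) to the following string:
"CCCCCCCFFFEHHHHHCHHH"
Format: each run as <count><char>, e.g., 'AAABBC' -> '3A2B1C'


Scanning runs left to right:
  i=0: run of 'C' x 7 -> '7C'
  i=7: run of 'F' x 3 -> '3F'
  i=10: run of 'E' x 1 -> '1E'
  i=11: run of 'H' x 5 -> '5H'
  i=16: run of 'C' x 1 -> '1C'
  i=17: run of 'H' x 3 -> '3H'

RLE = 7C3F1E5H1C3H


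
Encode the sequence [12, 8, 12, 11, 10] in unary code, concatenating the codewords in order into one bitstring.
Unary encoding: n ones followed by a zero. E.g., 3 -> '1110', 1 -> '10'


Encode each number as n ones followed by a terminating 0:
  12 -> 1111111111110 (13 bits)
  8 -> 111111110 (9 bits)
  12 -> 1111111111110 (13 bits)
  11 -> 111111111110 (12 bits)
  10 -> 11111111110 (11 bits)
Total length = 13 + 9 + 13 + 12 + 11 = 58 bits.

Unary([12, 8, 12, 11, 10]) = 1111111111110111111110111111111111011111111111011111111110 (58 bits)


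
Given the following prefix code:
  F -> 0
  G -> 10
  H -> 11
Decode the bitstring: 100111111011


Decoding step by step:
Bits 10 -> G
Bits 0 -> F
Bits 11 -> H
Bits 11 -> H
Bits 11 -> H
Bits 0 -> F
Bits 11 -> H


Decoded message: GFHHHFH


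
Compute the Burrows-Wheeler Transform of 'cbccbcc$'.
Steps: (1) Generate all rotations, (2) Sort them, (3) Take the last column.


Rotations (sorted):
  0: $cbccbcc -> last char: c
  1: bcc$cbcc -> last char: c
  2: bccbcc$c -> last char: c
  3: c$cbccbc -> last char: c
  4: cbcc$cbc -> last char: c
  5: cbccbcc$ -> last char: $
  6: cc$cbccb -> last char: b
  7: ccbcc$cb -> last char: b


BWT = ccccc$bb


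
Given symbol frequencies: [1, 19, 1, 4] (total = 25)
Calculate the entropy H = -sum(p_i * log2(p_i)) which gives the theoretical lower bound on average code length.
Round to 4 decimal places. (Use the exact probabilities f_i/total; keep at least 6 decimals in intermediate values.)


Per-symbol terms -p_i * log2(p_i) with p_i = f_i/25:
  p = 1/25 = 0.040000: log2(p) = -4.643856, -p*log2(p) = 0.185754
  p = 19/25 = 0.760000: log2(p) = -0.395929, -p*log2(p) = 0.300906
  p = 1/25 = 0.040000: log2(p) = -4.643856, -p*log2(p) = 0.185754
  p = 4/25 = 0.160000: log2(p) = -2.643856, -p*log2(p) = 0.423017
H = 0.185754 + 0.300906 + 0.185754 + 0.423017 = 1.095431

H = 1.0954 bits/symbol


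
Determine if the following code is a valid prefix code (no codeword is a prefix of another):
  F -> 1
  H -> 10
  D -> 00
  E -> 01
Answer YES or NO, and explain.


Checking each pair (does one codeword prefix another?):
  F='1' vs H='10': prefix -- VIOLATION

NO -- this is NOT a valid prefix code. F (1) is a prefix of H (10).


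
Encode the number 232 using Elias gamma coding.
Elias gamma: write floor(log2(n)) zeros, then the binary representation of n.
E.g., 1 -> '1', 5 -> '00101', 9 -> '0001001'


num_bits = floor(log2(232)) + 1 = 8
leading_zeros = num_bits - 1 = 7
binary(232) = 11101000

Elias gamma(232) = '0000000' + '11101000' = 000000011101000 (15 bits)


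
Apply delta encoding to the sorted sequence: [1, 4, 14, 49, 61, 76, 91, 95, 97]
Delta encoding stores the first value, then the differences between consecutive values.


First value: 1
Deltas:
  4 - 1 = 3
  14 - 4 = 10
  49 - 14 = 35
  61 - 49 = 12
  76 - 61 = 15
  91 - 76 = 15
  95 - 91 = 4
  97 - 95 = 2


Delta encoded: [1, 3, 10, 35, 12, 15, 15, 4, 2]


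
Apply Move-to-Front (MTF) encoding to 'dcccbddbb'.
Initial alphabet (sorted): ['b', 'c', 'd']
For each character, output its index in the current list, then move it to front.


MTF encoding:
'd': index 2 in ['b', 'c', 'd'] -> ['d', 'b', 'c']
'c': index 2 in ['d', 'b', 'c'] -> ['c', 'd', 'b']
'c': index 0 in ['c', 'd', 'b'] -> ['c', 'd', 'b']
'c': index 0 in ['c', 'd', 'b'] -> ['c', 'd', 'b']
'b': index 2 in ['c', 'd', 'b'] -> ['b', 'c', 'd']
'd': index 2 in ['b', 'c', 'd'] -> ['d', 'b', 'c']
'd': index 0 in ['d', 'b', 'c'] -> ['d', 'b', 'c']
'b': index 1 in ['d', 'b', 'c'] -> ['b', 'd', 'c']
'b': index 0 in ['b', 'd', 'c'] -> ['b', 'd', 'c']


Output: [2, 2, 0, 0, 2, 2, 0, 1, 0]


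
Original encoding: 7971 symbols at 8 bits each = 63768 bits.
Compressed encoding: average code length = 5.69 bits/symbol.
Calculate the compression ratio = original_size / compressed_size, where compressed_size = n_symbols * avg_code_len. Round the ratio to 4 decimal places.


original_size = n_symbols * orig_bits = 7971 * 8 = 63768 bits
compressed_size = n_symbols * avg_code_len = 7971 * 5.69 = 45354.99 bits
ratio = original_size / compressed_size = 63768 / 45354.99 = 1.406

Compression ratio = 1.406


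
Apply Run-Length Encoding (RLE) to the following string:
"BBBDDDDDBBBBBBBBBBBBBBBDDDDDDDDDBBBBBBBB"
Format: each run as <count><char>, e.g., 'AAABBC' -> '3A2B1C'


Scanning runs left to right:
  i=0: run of 'B' x 3 -> '3B'
  i=3: run of 'D' x 5 -> '5D'
  i=8: run of 'B' x 15 -> '15B'
  i=23: run of 'D' x 9 -> '9D'
  i=32: run of 'B' x 8 -> '8B'

RLE = 3B5D15B9D8B


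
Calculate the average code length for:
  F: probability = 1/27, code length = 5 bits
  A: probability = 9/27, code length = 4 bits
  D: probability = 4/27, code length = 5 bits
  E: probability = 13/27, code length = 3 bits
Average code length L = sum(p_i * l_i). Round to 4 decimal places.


Weighted contributions p_i * l_i:
  F: (1/27) * 5 = 5/27
  A: (9/27) * 4 = 36/27
  D: (4/27) * 5 = 20/27
  E: (13/27) * 3 = 39/27
Sum = (5 + 36 + 20 + 39)/27 = 100/27

L = 100/27 = 3.7037 bits/symbol


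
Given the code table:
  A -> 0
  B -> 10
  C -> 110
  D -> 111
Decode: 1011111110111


Decoding:
10 -> B
111 -> D
111 -> D
10 -> B
111 -> D


Result: BDDBD


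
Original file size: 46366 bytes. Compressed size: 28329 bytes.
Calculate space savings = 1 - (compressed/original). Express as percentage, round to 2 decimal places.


ratio = compressed/original = 28329/46366 = 0.610986
savings = 1 - ratio = 1 - 0.610986 = 0.389014
as a percentage: 0.389014 * 100 = 38.9%

Space savings = 1 - 28329/46366 = 38.9%


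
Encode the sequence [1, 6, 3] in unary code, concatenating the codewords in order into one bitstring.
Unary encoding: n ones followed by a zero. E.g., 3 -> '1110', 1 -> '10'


Encode each number as n ones followed by a terminating 0:
  1 -> 10 (2 bits)
  6 -> 1111110 (7 bits)
  3 -> 1110 (4 bits)
Total length = 2 + 7 + 4 = 13 bits.

Unary([1, 6, 3]) = 1011111101110 (13 bits)


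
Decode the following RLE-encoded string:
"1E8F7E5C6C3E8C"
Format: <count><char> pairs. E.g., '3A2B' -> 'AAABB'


Expanding each <count><char> pair:
  1E -> 'E'
  8F -> 'FFFFFFFF'
  7E -> 'EEEEEEE'
  5C -> 'CCCCC'
  6C -> 'CCCCCC'
  3E -> 'EEE'
  8C -> 'CCCCCCCC'

Decoded = EFFFFFFFFEEEEEEECCCCCCCCCCCEEECCCCCCCC


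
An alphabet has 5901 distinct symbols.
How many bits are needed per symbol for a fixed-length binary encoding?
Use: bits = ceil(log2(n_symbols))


log2(5901) = 12.5267
Bracket: 2^12 = 4096 < 5901 <= 2^13 = 8192
So ceil(log2(5901)) = 13

bits = ceil(log2(5901)) = ceil(12.5267) = 13 bits


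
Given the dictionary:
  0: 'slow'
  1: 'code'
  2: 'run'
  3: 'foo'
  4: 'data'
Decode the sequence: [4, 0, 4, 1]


Look up each index in the dictionary:
  4 -> 'data'
  0 -> 'slow'
  4 -> 'data'
  1 -> 'code'

Decoded: "data slow data code"


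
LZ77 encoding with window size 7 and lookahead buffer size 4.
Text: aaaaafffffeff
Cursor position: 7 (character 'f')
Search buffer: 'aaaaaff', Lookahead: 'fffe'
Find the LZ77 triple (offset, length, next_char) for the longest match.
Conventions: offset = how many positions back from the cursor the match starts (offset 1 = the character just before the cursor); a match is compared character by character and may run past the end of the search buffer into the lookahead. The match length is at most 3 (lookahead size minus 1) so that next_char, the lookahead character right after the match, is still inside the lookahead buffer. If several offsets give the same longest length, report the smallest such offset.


Try each offset into the search buffer:
  offset=1 (pos 6, char 'f'): match length 3
  offset=2 (pos 5, char 'f'): match length 3
  offset=3 (pos 4, char 'a'): match length 0
  offset=4 (pos 3, char 'a'): match length 0
  offset=5 (pos 2, char 'a'): match length 0
  offset=6 (pos 1, char 'a'): match length 0
  offset=7 (pos 0, char 'a'): match length 0
Longest match has length 3, found at offsets 1, 2; take the smallest, offset 1.
next_char = character at position 7 + 3 = 10 -> 'e'

Best match: offset=1, length=3 (matching 'fff' starting at position 6)
LZ77 triple: (1, 3, 'e')


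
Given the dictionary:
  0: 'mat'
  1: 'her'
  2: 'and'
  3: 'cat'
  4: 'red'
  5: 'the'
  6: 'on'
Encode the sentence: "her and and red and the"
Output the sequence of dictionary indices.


Look up each word in the dictionary:
  'her' -> 1
  'and' -> 2
  'and' -> 2
  'red' -> 4
  'and' -> 2
  'the' -> 5

Encoded: [1, 2, 2, 4, 2, 5]


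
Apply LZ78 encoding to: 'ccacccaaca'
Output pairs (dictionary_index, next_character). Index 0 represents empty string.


LZ78 encoding steps:
Dictionary: {0: ''}
Step 1: w='' (idx 0), next='c' -> output (0, 'c'), add 'c' as idx 1
Step 2: w='c' (idx 1), next='a' -> output (1, 'a'), add 'ca' as idx 2
Step 3: w='c' (idx 1), next='c' -> output (1, 'c'), add 'cc' as idx 3
Step 4: w='ca' (idx 2), next='a' -> output (2, 'a'), add 'caa' as idx 4
Step 5: w='ca' (idx 2), end of input -> output (2, '')


Encoded: [(0, 'c'), (1, 'a'), (1, 'c'), (2, 'a'), (2, '')]


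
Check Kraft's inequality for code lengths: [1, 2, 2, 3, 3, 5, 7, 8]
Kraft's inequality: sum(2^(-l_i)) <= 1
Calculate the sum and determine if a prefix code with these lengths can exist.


Sum = 2^(-1) + 2^(-2) + 2^(-2) + 2^(-3) + 2^(-3) + 2^(-5) + 2^(-7) + 2^(-8)
    = 0.5 + 0.25 + 0.25 + 0.125 + 0.125 + 0.03125 + 0.0078125 + 0.00390625
    = 331/256 = 1.29296875
Since 1.29296875 > 1, Kraft's inequality is NOT satisfied.
A prefix code with these lengths CANNOT exist.

Kraft sum = 1.29296875. Not satisfied.


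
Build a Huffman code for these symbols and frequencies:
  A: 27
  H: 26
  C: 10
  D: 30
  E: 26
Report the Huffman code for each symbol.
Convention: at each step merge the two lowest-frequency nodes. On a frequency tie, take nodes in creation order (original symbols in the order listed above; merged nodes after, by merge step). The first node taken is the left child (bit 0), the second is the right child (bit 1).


Huffman tree construction:
Step 1: Merge C(10) + H(26) = 36
Step 2: Merge E(26) + A(27) = 53
Step 3: Merge D(30) + (C+H)(36) = 66
Step 4: Merge (E+A)(53) + (D+(C+H))(66) = 119
Read each symbol's code off the tree from the root (left child = 0, right child = 1).

Codes:
  A: 01 (length 2)
  H: 111 (length 3)
  C: 110 (length 3)
  D: 10 (length 2)
  E: 00 (length 2)
Average code length: 274/119 = 2.3025 bits/symbol


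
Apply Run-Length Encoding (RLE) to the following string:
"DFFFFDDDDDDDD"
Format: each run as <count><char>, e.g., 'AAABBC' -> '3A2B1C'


Scanning runs left to right:
  i=0: run of 'D' x 1 -> '1D'
  i=1: run of 'F' x 4 -> '4F'
  i=5: run of 'D' x 8 -> '8D'

RLE = 1D4F8D


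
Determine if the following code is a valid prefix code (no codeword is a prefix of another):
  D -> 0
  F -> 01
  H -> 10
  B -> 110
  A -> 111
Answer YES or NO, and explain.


Checking each pair (does one codeword prefix another?):
  D='0' vs F='01': prefix -- VIOLATION

NO -- this is NOT a valid prefix code. D (0) is a prefix of F (01).


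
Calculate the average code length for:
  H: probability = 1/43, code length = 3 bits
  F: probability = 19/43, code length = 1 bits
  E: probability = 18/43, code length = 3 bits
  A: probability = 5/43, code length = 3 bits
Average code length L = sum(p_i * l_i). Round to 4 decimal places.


Weighted contributions p_i * l_i:
  H: (1/43) * 3 = 3/43
  F: (19/43) * 1 = 19/43
  E: (18/43) * 3 = 54/43
  A: (5/43) * 3 = 15/43
Sum = (3 + 19 + 54 + 15)/43 = 91/43

L = 91/43 = 2.1163 bits/symbol


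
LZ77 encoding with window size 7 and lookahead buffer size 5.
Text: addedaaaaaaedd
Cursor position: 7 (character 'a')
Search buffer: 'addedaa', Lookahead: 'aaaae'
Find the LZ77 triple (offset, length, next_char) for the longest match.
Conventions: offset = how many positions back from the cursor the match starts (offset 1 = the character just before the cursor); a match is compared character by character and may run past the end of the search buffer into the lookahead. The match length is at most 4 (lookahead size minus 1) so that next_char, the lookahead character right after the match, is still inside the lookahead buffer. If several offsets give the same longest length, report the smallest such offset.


Try each offset into the search buffer:
  offset=1 (pos 6, char 'a'): match length 4
  offset=2 (pos 5, char 'a'): match length 4
  offset=3 (pos 4, char 'd'): match length 0
  offset=4 (pos 3, char 'e'): match length 0
  offset=5 (pos 2, char 'd'): match length 0
  offset=6 (pos 1, char 'd'): match length 0
  offset=7 (pos 0, char 'a'): match length 1
Longest match has length 4, found at offsets 1, 2; take the smallest, offset 1.
next_char = character at position 7 + 4 = 11 -> 'e'

Best match: offset=1, length=4 (matching 'aaaa' starting at position 6)
LZ77 triple: (1, 4, 'e')


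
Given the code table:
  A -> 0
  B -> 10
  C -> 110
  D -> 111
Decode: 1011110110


Decoding:
10 -> B
111 -> D
10 -> B
110 -> C


Result: BDBC


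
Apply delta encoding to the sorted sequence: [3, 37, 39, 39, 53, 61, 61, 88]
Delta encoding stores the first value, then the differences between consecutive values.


First value: 3
Deltas:
  37 - 3 = 34
  39 - 37 = 2
  39 - 39 = 0
  53 - 39 = 14
  61 - 53 = 8
  61 - 61 = 0
  88 - 61 = 27


Delta encoded: [3, 34, 2, 0, 14, 8, 0, 27]


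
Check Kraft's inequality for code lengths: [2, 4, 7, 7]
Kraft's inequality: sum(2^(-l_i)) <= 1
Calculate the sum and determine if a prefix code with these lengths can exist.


Sum = 2^(-2) + 2^(-4) + 2^(-7) + 2^(-7)
    = 0.25 + 0.0625 + 0.0078125 + 0.0078125
    = 42/128 = 0.328125
Since 0.328125 <= 1, Kraft's inequality IS satisfied.
A prefix code with these lengths CAN exist.

Kraft sum = 0.328125. Satisfied.


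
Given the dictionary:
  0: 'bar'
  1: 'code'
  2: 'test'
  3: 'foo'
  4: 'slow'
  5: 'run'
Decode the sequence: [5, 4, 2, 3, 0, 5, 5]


Look up each index in the dictionary:
  5 -> 'run'
  4 -> 'slow'
  2 -> 'test'
  3 -> 'foo'
  0 -> 'bar'
  5 -> 'run'
  5 -> 'run'

Decoded: "run slow test foo bar run run"


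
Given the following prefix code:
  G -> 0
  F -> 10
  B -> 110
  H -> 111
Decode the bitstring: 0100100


Decoding step by step:
Bits 0 -> G
Bits 10 -> F
Bits 0 -> G
Bits 10 -> F
Bits 0 -> G


Decoded message: GFGFG


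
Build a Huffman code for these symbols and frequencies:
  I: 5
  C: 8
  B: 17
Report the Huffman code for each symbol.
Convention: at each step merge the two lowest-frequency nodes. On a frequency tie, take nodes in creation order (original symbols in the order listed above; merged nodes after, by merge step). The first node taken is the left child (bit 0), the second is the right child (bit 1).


Huffman tree construction:
Step 1: Merge I(5) + C(8) = 13
Step 2: Merge (I+C)(13) + B(17) = 30
Read each symbol's code off the tree from the root (left child = 0, right child = 1).

Codes:
  I: 00 (length 2)
  C: 01 (length 2)
  B: 1 (length 1)
Average code length: 43/30 = 1.4333 bits/symbol


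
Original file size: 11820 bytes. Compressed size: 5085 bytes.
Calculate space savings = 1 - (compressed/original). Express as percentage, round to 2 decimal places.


ratio = compressed/original = 5085/11820 = 0.430203
savings = 1 - ratio = 1 - 0.430203 = 0.569797
as a percentage: 0.569797 * 100 = 56.98%

Space savings = 1 - 5085/11820 = 56.98%


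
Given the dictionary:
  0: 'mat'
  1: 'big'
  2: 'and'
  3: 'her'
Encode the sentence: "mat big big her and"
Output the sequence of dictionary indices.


Look up each word in the dictionary:
  'mat' -> 0
  'big' -> 1
  'big' -> 1
  'her' -> 3
  'and' -> 2

Encoded: [0, 1, 1, 3, 2]


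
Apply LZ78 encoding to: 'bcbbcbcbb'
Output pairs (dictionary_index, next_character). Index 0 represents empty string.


LZ78 encoding steps:
Dictionary: {0: ''}
Step 1: w='' (idx 0), next='b' -> output (0, 'b'), add 'b' as idx 1
Step 2: w='' (idx 0), next='c' -> output (0, 'c'), add 'c' as idx 2
Step 3: w='b' (idx 1), next='b' -> output (1, 'b'), add 'bb' as idx 3
Step 4: w='c' (idx 2), next='b' -> output (2, 'b'), add 'cb' as idx 4
Step 5: w='cb' (idx 4), next='b' -> output (4, 'b'), add 'cbb' as idx 5


Encoded: [(0, 'b'), (0, 'c'), (1, 'b'), (2, 'b'), (4, 'b')]


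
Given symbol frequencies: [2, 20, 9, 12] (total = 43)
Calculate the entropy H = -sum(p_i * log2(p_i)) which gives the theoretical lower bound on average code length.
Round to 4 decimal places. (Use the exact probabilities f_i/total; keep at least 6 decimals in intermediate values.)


Per-symbol terms -p_i * log2(p_i) with p_i = f_i/43:
  p = 2/43 = 0.046512: log2(p) = -4.426265, -p*log2(p) = 0.205873
  p = 20/43 = 0.465116: log2(p) = -1.104337, -p*log2(p) = 0.513645
  p = 9/43 = 0.209302: log2(p) = -2.256340, -p*log2(p) = 0.472257
  p = 12/43 = 0.279070: log2(p) = -1.841302, -p*log2(p) = 0.513852
H = 0.205873 + 0.513645 + 0.472257 + 0.513852 = 1.705627

H = 1.7056 bits/symbol


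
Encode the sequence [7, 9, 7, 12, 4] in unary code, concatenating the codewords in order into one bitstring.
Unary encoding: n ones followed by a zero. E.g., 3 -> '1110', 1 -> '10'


Encode each number as n ones followed by a terminating 0:
  7 -> 11111110 (8 bits)
  9 -> 1111111110 (10 bits)
  7 -> 11111110 (8 bits)
  12 -> 1111111111110 (13 bits)
  4 -> 11110 (5 bits)
Total length = 8 + 10 + 8 + 13 + 5 = 44 bits.

Unary([7, 9, 7, 12, 4]) = 11111110111111111011111110111111111111011110 (44 bits)


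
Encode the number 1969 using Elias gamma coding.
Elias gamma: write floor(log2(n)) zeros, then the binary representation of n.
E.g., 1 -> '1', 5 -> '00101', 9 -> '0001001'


num_bits = floor(log2(1969)) + 1 = 11
leading_zeros = num_bits - 1 = 10
binary(1969) = 11110110001

Elias gamma(1969) = '0000000000' + '11110110001' = 000000000011110110001 (21 bits)


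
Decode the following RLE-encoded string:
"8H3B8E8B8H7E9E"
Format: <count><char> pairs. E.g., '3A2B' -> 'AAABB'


Expanding each <count><char> pair:
  8H -> 'HHHHHHHH'
  3B -> 'BBB'
  8E -> 'EEEEEEEE'
  8B -> 'BBBBBBBB'
  8H -> 'HHHHHHHH'
  7E -> 'EEEEEEE'
  9E -> 'EEEEEEEEE'

Decoded = HHHHHHHHBBBEEEEEEEEBBBBBBBBHHHHHHHHEEEEEEEEEEEEEEEE


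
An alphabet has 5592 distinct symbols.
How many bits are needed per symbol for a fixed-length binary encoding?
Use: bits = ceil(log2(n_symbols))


log2(5592) = 12.4491
Bracket: 2^12 = 4096 < 5592 <= 2^13 = 8192
So ceil(log2(5592)) = 13

bits = ceil(log2(5592)) = ceil(12.4491) = 13 bits


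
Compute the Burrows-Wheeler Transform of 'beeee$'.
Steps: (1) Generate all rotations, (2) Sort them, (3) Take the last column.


Rotations (sorted):
  0: $beeee -> last char: e
  1: beeee$ -> last char: $
  2: e$beee -> last char: e
  3: ee$bee -> last char: e
  4: eee$be -> last char: e
  5: eeee$b -> last char: b


BWT = e$eeeb


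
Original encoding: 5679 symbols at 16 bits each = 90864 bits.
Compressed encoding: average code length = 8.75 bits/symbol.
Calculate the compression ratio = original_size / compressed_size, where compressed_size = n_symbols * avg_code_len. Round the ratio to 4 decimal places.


original_size = n_symbols * orig_bits = 5679 * 16 = 90864 bits
compressed_size = n_symbols * avg_code_len = 5679 * 8.75 = 49691.25 bits
ratio = original_size / compressed_size = 90864 / 49691.25 = 1.8286

Compression ratio = 1.8286
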